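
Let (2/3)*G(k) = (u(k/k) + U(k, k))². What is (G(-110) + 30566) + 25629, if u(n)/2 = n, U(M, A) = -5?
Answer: 112417/2 ≈ 56209.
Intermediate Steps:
u(n) = 2*n
G(k) = 27/2 (G(k) = 3*(2*(k/k) - 5)²/2 = 3*(2*1 - 5)²/2 = 3*(2 - 5)²/2 = (3/2)*(-3)² = (3/2)*9 = 27/2)
(G(-110) + 30566) + 25629 = (27/2 + 30566) + 25629 = 61159/2 + 25629 = 112417/2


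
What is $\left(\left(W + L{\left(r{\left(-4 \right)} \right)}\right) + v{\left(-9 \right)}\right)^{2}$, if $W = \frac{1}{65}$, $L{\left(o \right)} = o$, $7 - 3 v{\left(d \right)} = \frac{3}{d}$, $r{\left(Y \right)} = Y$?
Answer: $\frac{811801}{342225} \approx 2.3721$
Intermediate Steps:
$v{\left(d \right)} = \frac{7}{3} - \frac{1}{d}$ ($v{\left(d \right)} = \frac{7}{3} - \frac{3 \frac{1}{d}}{3} = \frac{7}{3} - \frac{1}{d}$)
$W = \frac{1}{65} \approx 0.015385$
$\left(\left(W + L{\left(r{\left(-4 \right)} \right)}\right) + v{\left(-9 \right)}\right)^{2} = \left(\left(\frac{1}{65} - 4\right) + \left(\frac{7}{3} - \frac{1}{-9}\right)\right)^{2} = \left(- \frac{259}{65} + \left(\frac{7}{3} - - \frac{1}{9}\right)\right)^{2} = \left(- \frac{259}{65} + \left(\frac{7}{3} + \frac{1}{9}\right)\right)^{2} = \left(- \frac{259}{65} + \frac{22}{9}\right)^{2} = \left(- \frac{901}{585}\right)^{2} = \frac{811801}{342225}$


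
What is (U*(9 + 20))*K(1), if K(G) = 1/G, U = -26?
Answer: -754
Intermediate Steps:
K(G) = 1/G
(U*(9 + 20))*K(1) = -26*(9 + 20)/1 = -26*29*1 = -754*1 = -754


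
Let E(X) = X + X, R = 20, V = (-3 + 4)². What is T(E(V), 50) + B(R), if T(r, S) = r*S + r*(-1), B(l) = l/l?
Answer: 99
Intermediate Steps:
V = 1 (V = 1² = 1)
B(l) = 1
E(X) = 2*X
T(r, S) = -r + S*r (T(r, S) = S*r - r = -r + S*r)
T(E(V), 50) + B(R) = (2*1)*(-1 + 50) + 1 = 2*49 + 1 = 98 + 1 = 99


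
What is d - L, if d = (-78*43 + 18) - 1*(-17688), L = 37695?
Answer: -23343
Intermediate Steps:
d = 14352 (d = (-3354 + 18) + 17688 = -3336 + 17688 = 14352)
d - L = 14352 - 1*37695 = 14352 - 37695 = -23343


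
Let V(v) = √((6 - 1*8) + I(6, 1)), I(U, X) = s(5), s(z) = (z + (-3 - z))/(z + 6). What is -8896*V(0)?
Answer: -44480*I*√11/11 ≈ -13411.0*I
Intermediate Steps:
s(z) = -3/(6 + z)
I(U, X) = -3/11 (I(U, X) = -3/(6 + 5) = -3/11)
V(v) = 5*I*√11/11 (V(v) = √((6 - 1*8) - 3/11) = √((6 - 8) - 3/11) = √(-2 - 3/11) = √(-25/11) = 5*I*√11/11)
-8896*V(0) = -44480*I*√11/11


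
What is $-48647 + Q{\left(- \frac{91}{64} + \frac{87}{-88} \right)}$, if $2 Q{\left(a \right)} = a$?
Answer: $- \frac{68496673}{1408} \approx -48648.0$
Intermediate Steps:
$Q{\left(a \right)} = \frac{a}{2}$
$-48647 + Q{\left(- \frac{91}{64} + \frac{87}{-88} \right)} = -48647 + \frac{- \frac{91}{64} + \frac{87}{-88}}{2} = -48647 + \frac{\left(-91\right) \frac{1}{64} + 87 \left(- \frac{1}{88}\right)}{2} = -48647 + \frac{- \frac{91}{64} - \frac{87}{88}}{2} = -48647 + \frac{1}{2} \left(- \frac{1697}{704}\right) = -48647 - \frac{1697}{1408} = - \frac{68496673}{1408}$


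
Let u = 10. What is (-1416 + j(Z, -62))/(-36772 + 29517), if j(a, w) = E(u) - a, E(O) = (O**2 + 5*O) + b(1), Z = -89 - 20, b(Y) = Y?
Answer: 1156/7255 ≈ 0.15934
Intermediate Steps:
Z = -109
E(O) = 1 + O**2 + 5*O (E(O) = (O**2 + 5*O) + 1 = 1 + O**2 + 5*O)
j(a, w) = 151 - a (j(a, w) = (1 + 10**2 + 5*10) - a = (1 + 100 + 50) - a = 151 - a)
(-1416 + j(Z, -62))/(-36772 + 29517) = (-1416 + (151 - 1*(-109)))/(-36772 + 29517) = (-1416 + (151 + 109))/(-7255) = (-1416 + 260)*(-1/7255) = -1156*(-1/7255) = 1156/7255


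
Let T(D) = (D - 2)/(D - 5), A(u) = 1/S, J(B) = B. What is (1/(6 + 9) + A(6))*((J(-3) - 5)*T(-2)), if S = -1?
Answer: 64/15 ≈ 4.2667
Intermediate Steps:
A(u) = -1 (A(u) = 1/(-1) = -1)
T(D) = (-2 + D)/(-5 + D)
(1/(6 + 9) + A(6))*((J(-3) - 5)*T(-2)) = (1/(6 + 9) - 1)*((-3 - 5)*((-2 - 2)/(-5 - 2))) = (1/15 - 1)*(-8*(-4)/(-7)) = (1/15 - 1)*(-(-8)*(-4)/7) = -(-112)*4/(15*7) = -14/15*(-32/7) = 64/15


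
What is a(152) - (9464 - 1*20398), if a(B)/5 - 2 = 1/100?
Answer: 218881/20 ≈ 10944.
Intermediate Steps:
a(B) = 201/20 (a(B) = 10 + 5/100 = 10 + 5*(1/100) = 10 + 1/20 = 201/20)
a(152) - (9464 - 1*20398) = 201/20 - (9464 - 1*20398) = 201/20 - (9464 - 20398) = 201/20 - 1*(-10934) = 201/20 + 10934 = 218881/20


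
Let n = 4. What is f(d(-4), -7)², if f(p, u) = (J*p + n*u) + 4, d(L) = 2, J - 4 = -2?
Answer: 400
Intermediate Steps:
J = 2 (J = 4 - 2 = 2)
f(p, u) = 4 + 2*p + 4*u (f(p, u) = (2*p + 4*u) + 4 = 4 + 2*p + 4*u)
f(d(-4), -7)² = (4 + 2*2 + 4*(-7))² = (4 + 4 - 28)² = (-20)² = 400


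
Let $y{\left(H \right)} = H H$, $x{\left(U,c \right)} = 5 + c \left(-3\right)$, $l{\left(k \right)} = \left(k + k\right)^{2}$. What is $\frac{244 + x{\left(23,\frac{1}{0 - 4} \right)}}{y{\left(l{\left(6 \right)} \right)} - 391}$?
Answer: $\frac{999}{81380} \approx 0.012276$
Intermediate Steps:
$l{\left(k \right)} = 4 k^{2}$ ($l{\left(k \right)} = \left(2 k\right)^{2} = 4 k^{2}$)
$x{\left(U,c \right)} = 5 - 3 c$
$y{\left(H \right)} = H^{2}$
$\frac{244 + x{\left(23,\frac{1}{0 - 4} \right)}}{y{\left(l{\left(6 \right)} \right)} - 391} = \frac{244 + \left(5 - \frac{3}{0 - 4}\right)}{\left(4 \cdot 6^{2}\right)^{2} - 391} = \frac{244 + \left(5 - \frac{3}{-4}\right)}{\left(4 \cdot 36\right)^{2} - 391} = \frac{244 + \left(5 - - \frac{3}{4}\right)}{144^{2} - 391} = \frac{244 + \left(5 + \frac{3}{4}\right)}{20736 - 391} = \frac{244 + \frac{23}{4}}{20345} = \frac{999}{4} \cdot \frac{1}{20345} = \frac{999}{81380}$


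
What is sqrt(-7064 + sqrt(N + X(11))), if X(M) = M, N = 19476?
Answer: sqrt(-7064 + sqrt(19487)) ≈ 83.213*I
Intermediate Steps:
sqrt(-7064 + sqrt(N + X(11))) = sqrt(-7064 + sqrt(19476 + 11)) = sqrt(-7064 + sqrt(19487))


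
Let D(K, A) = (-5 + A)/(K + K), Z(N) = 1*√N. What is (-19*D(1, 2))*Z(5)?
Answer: 57*√5/2 ≈ 63.728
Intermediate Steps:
Z(N) = √N
D(K, A) = (-5 + A)/(2*K) (D(K, A) = (-5 + A)/((2*K)) = (-5 + A)*(1/(2*K)) = (-5 + A)/(2*K))
(-19*D(1, 2))*Z(5) = (-19*(-5 + 2)/(2*1))*√5 = (-19*(-3)/2)*√5 = (-19*(-3/2))*√5 = 57*√5/2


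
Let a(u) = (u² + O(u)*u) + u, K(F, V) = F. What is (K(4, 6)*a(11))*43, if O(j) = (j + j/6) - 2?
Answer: 129602/3 ≈ 43201.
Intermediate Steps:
O(j) = -2 + 7*j/6 (O(j) = (j + j*(⅙)) - 2 = (j + j/6) - 2 = 7*j/6 - 2 = -2 + 7*j/6)
a(u) = u + u² + u*(-2 + 7*u/6) (a(u) = (u² + (-2 + 7*u/6)*u) + u = (u² + u*(-2 + 7*u/6)) + u = u + u² + u*(-2 + 7*u/6))
(K(4, 6)*a(11))*43 = (4*((⅙)*11*(-6 + 13*11)))*43 = (4*((⅙)*11*(-6 + 143)))*43 = (4*((⅙)*11*137))*43 = (4*(1507/6))*43 = (3014/3)*43 = 129602/3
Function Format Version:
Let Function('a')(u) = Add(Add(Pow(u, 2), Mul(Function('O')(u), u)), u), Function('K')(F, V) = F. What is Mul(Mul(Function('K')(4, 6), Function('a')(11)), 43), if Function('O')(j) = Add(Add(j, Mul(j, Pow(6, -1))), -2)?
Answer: Rational(129602, 3) ≈ 43201.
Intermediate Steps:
Function('O')(j) = Add(-2, Mul(Rational(7, 6), j)) (Function('O')(j) = Add(Add(j, Mul(j, Rational(1, 6))), -2) = Add(Add(j, Mul(Rational(1, 6), j)), -2) = Add(Mul(Rational(7, 6), j), -2) = Add(-2, Mul(Rational(7, 6), j)))
Function('a')(u) = Add(u, Pow(u, 2), Mul(u, Add(-2, Mul(Rational(7, 6), u)))) (Function('a')(u) = Add(Add(Pow(u, 2), Mul(Add(-2, Mul(Rational(7, 6), u)), u)), u) = Add(Add(Pow(u, 2), Mul(u, Add(-2, Mul(Rational(7, 6), u)))), u) = Add(u, Pow(u, 2), Mul(u, Add(-2, Mul(Rational(7, 6), u)))))
Mul(Mul(Function('K')(4, 6), Function('a')(11)), 43) = Mul(Mul(4, Mul(Rational(1, 6), 11, Add(-6, Mul(13, 11)))), 43) = Mul(Mul(4, Mul(Rational(1, 6), 11, Add(-6, 143))), 43) = Mul(Mul(4, Mul(Rational(1, 6), 11, 137)), 43) = Mul(Mul(4, Rational(1507, 6)), 43) = Mul(Rational(3014, 3), 43) = Rational(129602, 3)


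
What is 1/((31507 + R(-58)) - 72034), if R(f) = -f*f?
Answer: -1/43891 ≈ -2.2784e-5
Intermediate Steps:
R(f) = -f²
1/((31507 + R(-58)) - 72034) = 1/((31507 - 1*(-58)²) - 72034) = 1/((31507 - 1*3364) - 72034) = 1/((31507 - 3364) - 72034) = 1/(28143 - 72034) = 1/(-43891) = -1/43891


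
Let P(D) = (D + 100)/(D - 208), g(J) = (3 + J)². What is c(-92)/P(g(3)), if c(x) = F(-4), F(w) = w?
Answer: 86/17 ≈ 5.0588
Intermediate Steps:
c(x) = -4
P(D) = (100 + D)/(-208 + D)
c(-92)/P(g(3)) = -4*(-208 + (3 + 3)²)/(100 + (3 + 3)²) = -4*(-208 + 6²)/(100 + 6²) = -4*(-208 + 36)/(100 + 36) = -4/(136/(-172)) = -4/((-1/172*136)) = -4/(-34/43) = -4*(-43/34) = 86/17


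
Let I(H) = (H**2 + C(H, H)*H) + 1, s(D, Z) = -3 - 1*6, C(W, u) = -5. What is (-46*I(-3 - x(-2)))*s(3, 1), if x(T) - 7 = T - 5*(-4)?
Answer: 382950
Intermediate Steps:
s(D, Z) = -9 (s(D, Z) = -3 - 6 = -9)
x(T) = 27 + T (x(T) = 7 + (T - 5*(-4)) = 7 + (T + 20) = 7 + (20 + T) = 27 + T)
I(H) = 1 + H**2 - 5*H (I(H) = (H**2 - 5*H) + 1 = 1 + H**2 - 5*H)
(-46*I(-3 - x(-2)))*s(3, 1) = -46*(1 + (-3 - (27 - 2))**2 - 5*(-3 - (27 - 2)))*(-9) = -46*(1 + (-3 - 1*25)**2 - 5*(-3 - 1*25))*(-9) = -46*(1 + (-3 - 25)**2 - 5*(-3 - 25))*(-9) = -46*(1 + (-28)**2 - 5*(-28))*(-9) = -46*(1 + 784 + 140)*(-9) = -46*925*(-9) = -42550*(-9) = 382950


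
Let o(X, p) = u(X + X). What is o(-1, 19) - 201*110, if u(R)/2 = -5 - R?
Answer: -22116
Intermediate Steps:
u(R) = -10 - 2*R (u(R) = 2*(-5 - R) = -10 - 2*R)
o(X, p) = -10 - 4*X (o(X, p) = -10 - 2*(X + X) = -10 - 4*X)
o(-1, 19) - 201*110 = (-10 - 4*(-1)) - 201*110 = (-10 + 4) - 22110 = -6 - 22110 = -22116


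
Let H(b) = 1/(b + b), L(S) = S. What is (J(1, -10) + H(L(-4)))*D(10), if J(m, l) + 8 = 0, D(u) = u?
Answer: -325/4 ≈ -81.250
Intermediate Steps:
J(m, l) = -8 (J(m, l) = -8 + 0 = -8)
H(b) = 1/(2*b)
(J(1, -10) + H(L(-4)))*D(10) = (-8 + (1/2)/(-4))*10 = (-8 + (1/2)*(-1/4))*10 = (-8 - 1/8)*10 = -65/8*10 = -325/4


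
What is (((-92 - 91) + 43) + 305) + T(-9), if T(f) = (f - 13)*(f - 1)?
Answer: 385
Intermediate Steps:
T(f) = (-1 + f)*(-13 + f) (T(f) = (-13 + f)*(-1 + f) = (-1 + f)*(-13 + f))
(((-92 - 91) + 43) + 305) + T(-9) = (((-92 - 91) + 43) + 305) + (13 + (-9)² - 14*(-9)) = ((-183 + 43) + 305) + (13 + 81 + 126) = (-140 + 305) + 220 = 165 + 220 = 385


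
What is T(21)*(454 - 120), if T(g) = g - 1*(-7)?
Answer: 9352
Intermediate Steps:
T(g) = 7 + g (T(g) = g + 7 = 7 + g)
T(21)*(454 - 120) = (7 + 21)*(454 - 120) = 28*334 = 9352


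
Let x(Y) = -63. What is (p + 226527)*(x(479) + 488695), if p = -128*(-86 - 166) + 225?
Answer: 126559597056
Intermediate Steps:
p = 32481 (p = -128*(-252) + 225 = 32256 + 225 = 32481)
(p + 226527)*(x(479) + 488695) = (32481 + 226527)*(-63 + 488695) = 259008*488632 = 126559597056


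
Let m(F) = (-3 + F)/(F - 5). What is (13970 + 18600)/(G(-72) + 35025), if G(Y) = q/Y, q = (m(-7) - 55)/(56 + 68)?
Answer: 348941952/375243905 ≈ 0.92991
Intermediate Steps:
m(F) = (-3 + F)/(-5 + F)
q = -325/744 (q = ((-3 - 7)/(-5 - 7) - 55)/(56 + 68) = (-10/(-12) - 55)/124 = (-1/12*(-10) - 55)*(1/124) = (⅚ - 55)*(1/124) = -325/6*1/124 = -325/744 ≈ -0.43683)
G(Y) = -325/(744*Y)
(13970 + 18600)/(G(-72) + 35025) = (13970 + 18600)/(-325/744/(-72) + 35025) = 32570/(-325/744*(-1/72) + 35025) = 32570/(325/53568 + 35025) = 32570/(1876219525/53568) = 32570*(53568/1876219525) = 348941952/375243905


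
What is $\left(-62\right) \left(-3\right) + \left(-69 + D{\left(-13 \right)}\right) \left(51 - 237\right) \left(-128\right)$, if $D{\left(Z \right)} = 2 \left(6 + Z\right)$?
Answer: $-1975878$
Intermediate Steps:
$D{\left(Z \right)} = 12 + 2 Z$
$\left(-62\right) \left(-3\right) + \left(-69 + D{\left(-13 \right)}\right) \left(51 - 237\right) \left(-128\right) = \left(-62\right) \left(-3\right) + \left(-69 + \left(12 + 2 \left(-13\right)\right)\right) \left(51 - 237\right) \left(-128\right) = 186 + \left(-69 + \left(12 - 26\right)\right) \left(-186\right) \left(-128\right) = 186 + \left(-69 - 14\right) \left(-186\right) \left(-128\right) = 186 + \left(-83\right) \left(-186\right) \left(-128\right) = 186 + 15438 \left(-128\right) = 186 - 1976064 = -1975878$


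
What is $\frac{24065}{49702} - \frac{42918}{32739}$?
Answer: $- \frac{448415467}{542397926} \approx -0.82673$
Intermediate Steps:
$\frac{24065}{49702} - \frac{42918}{32739} = 24065 \cdot \frac{1}{49702} - \frac{14306}{10913} = \frac{24065}{49702} - \frac{14306}{10913} = - \frac{448415467}{542397926}$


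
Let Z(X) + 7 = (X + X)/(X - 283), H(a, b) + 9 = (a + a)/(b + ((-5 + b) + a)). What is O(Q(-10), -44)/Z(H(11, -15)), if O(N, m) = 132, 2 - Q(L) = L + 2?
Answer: -463980/24367 ≈ -19.041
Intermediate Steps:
H(a, b) = -9 + 2*a/(-5 + a + 2*b) (H(a, b) = -9 + (a + a)/(b + ((-5 + b) + a)) = -9 + (2*a)/(b + (-5 + a + b)) = -9 + (2*a)/(-5 + a + 2*b) = -9 + 2*a/(-5 + a + 2*b))
Q(L) = -L (Q(L) = 2 - (L + 2) = 2 - (2 + L) = 2 + (-2 - L) = -L)
Z(X) = -7 + 2*X/(-283 + X) (Z(X) = -7 + (X + X)/(X - 283) = -7 + (2*X)/(-283 + X) = -7 + 2*X/(-283 + X))
O(Q(-10), -44)/Z(H(11, -15)) = 132/(((1981 - 5*(45 - 18*(-15) - 7*11)/(-5 + 11 + 2*(-15)))/(-283 + (45 - 18*(-15) - 7*11)/(-5 + 11 + 2*(-15))))) = 132/(((1981 - 5*(45 + 270 - 77)/(-5 + 11 - 30))/(-283 + (45 + 270 - 77)/(-5 + 11 - 30)))) = 132/(((1981 - 5*238/(-24))/(-283 + 238/(-24)))) = 132/(((1981 - (-5)*238/24)/(-283 - 1/24*238))) = 132/(((1981 - 5*(-119/12))/(-283 - 119/12))) = 132/(((1981 + 595/12)/(-3515/12))) = 132/((-12/3515*24367/12)) = 132/(-24367/3515) = 132*(-3515/24367) = -463980/24367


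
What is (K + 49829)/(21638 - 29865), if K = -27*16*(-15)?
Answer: -56309/8227 ≈ -6.8444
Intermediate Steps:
K = 6480 (K = -432*(-15) = 6480)
(K + 49829)/(21638 - 29865) = (6480 + 49829)/(21638 - 29865) = 56309/(-8227) = 56309*(-1/8227) = -56309/8227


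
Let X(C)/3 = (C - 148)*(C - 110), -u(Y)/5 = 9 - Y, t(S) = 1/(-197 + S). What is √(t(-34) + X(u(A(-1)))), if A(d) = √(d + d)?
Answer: 2*√(1195219641 - 69636105*I*√2)/231 ≈ 299.58 - 12.321*I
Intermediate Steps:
A(d) = √2*√d (A(d) = √(2*d) = √2*√d)
u(Y) = -45 + 5*Y (u(Y) = -5*(9 - Y) = -45 + 5*Y)
X(C) = 3*(-148 + C)*(-110 + C) (X(C) = 3*((C - 148)*(C - 110)) = 3*((-148 + C)*(-110 + C)) = 3*(-148 + C)*(-110 + C))
√(t(-34) + X(u(A(-1)))) = √(1/(-197 - 34) + (48840 - 774*(-45 + 5*(√2*√(-1))) + 3*(-45 + 5*(√2*√(-1)))²)) = √(1/(-231) + (48840 - 774*(-45 + 5*(√2*I)) + 3*(-45 + 5*(√2*I))²)) = √(-1/231 + (48840 - 774*(-45 + 5*(I*√2)) + 3*(-45 + 5*(I*√2))²)) = √(-1/231 + (48840 - 774*(-45 + 5*I*√2) + 3*(-45 + 5*I*√2)²)) = √(-1/231 + (48840 + (34830 - 3870*I*√2) + 3*(-45 + 5*I*√2)²)) = √(-1/231 + (83670 + 3*(-45 + 5*I*√2)² - 3870*I*√2)) = √(19327769/231 + 3*(-45 + 5*I*√2)² - 3870*I*√2)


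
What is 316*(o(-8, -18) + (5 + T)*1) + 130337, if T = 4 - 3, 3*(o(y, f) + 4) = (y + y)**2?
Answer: 473803/3 ≈ 1.5793e+5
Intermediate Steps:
o(y, f) = -4 + 4*y**2/3 (o(y, f) = -4 + (y + y)**2/3 = -4 + (2*y)**2/3 = -4 + (4*y**2)/3 = -4 + 4*y**2/3)
T = 1
316*(o(-8, -18) + (5 + T)*1) + 130337 = 316*((-4 + (4/3)*(-8)**2) + (5 + 1)*1) + 130337 = 316*((-4 + (4/3)*64) + 6*1) + 130337 = 316*((-4 + 256/3) + 6) + 130337 = 316*(244/3 + 6) + 130337 = 316*(262/3) + 130337 = 82792/3 + 130337 = 473803/3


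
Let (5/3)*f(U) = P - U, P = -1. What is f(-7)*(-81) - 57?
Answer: -1743/5 ≈ -348.60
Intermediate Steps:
f(U) = -⅗ - 3*U/5 (f(U) = 3*(-1 - U)/5 = -⅗ - 3*U/5)
f(-7)*(-81) - 57 = (-⅗ - ⅗*(-7))*(-81) - 57 = (-⅗ + 21/5)*(-81) - 57 = (18/5)*(-81) - 57 = -1458/5 - 57 = -1743/5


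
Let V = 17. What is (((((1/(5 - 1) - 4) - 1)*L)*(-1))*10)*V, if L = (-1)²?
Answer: 1615/2 ≈ 807.50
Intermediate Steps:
L = 1
(((((1/(5 - 1) - 4) - 1)*L)*(-1))*10)*V = (((((1/(5 - 1) - 4) - 1)*1)*(-1))*10)*17 = (((((1/4 - 4) - 1)*1)*(-1))*10)*17 = (((((¼ - 4) - 1)*1)*(-1))*10)*17 = ((((-15/4 - 1)*1)*(-1))*10)*17 = ((-19/4*1*(-1))*10)*17 = (-19/4*(-1)*10)*17 = ((19/4)*10)*17 = (95/2)*17 = 1615/2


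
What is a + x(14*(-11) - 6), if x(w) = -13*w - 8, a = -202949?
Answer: -200877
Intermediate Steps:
x(w) = -8 - 13*w
a + x(14*(-11) - 6) = -202949 + (-8 - 13*(14*(-11) - 6)) = -202949 + (-8 - 13*(-154 - 6)) = -202949 + (-8 - 13*(-160)) = -202949 + (-8 + 2080) = -202949 + 2072 = -200877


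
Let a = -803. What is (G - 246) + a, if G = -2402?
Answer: -3451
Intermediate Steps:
(G - 246) + a = (-2402 - 246) - 803 = -2648 - 803 = -3451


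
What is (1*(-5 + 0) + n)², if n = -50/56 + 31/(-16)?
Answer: 769129/12544 ≈ 61.315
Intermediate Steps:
n = -317/112 (n = -50*1/56 + 31*(-1/16) = -25/28 - 31/16 = -317/112 ≈ -2.8304)
(1*(-5 + 0) + n)² = (1*(-5 + 0) - 317/112)² = (1*(-5) - 317/112)² = (-5 - 317/112)² = (-877/112)² = 769129/12544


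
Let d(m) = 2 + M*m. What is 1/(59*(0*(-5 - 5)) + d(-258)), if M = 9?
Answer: -1/2320 ≈ -0.00043103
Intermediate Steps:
d(m) = 2 + 9*m
1/(59*(0*(-5 - 5)) + d(-258)) = 1/(59*(0*(-5 - 5)) + (2 + 9*(-258))) = 1/(59*(0*(-10)) + (2 - 2322)) = 1/(59*0 - 2320) = 1/(0 - 2320) = 1/(-2320) = -1/2320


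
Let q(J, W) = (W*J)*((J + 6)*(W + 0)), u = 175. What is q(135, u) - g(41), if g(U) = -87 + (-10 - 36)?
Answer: 582947008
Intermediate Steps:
q(J, W) = J*W**2*(6 + J) (q(J, W) = (J*W)*((6 + J)*W) = (J*W)*(W*(6 + J)) = J*W**2*(6 + J))
g(U) = -133 (g(U) = -87 - 46 = -133)
q(135, u) - g(41) = 135*175**2*(6 + 135) - 1*(-133) = 135*30625*141 + 133 = 582946875 + 133 = 582947008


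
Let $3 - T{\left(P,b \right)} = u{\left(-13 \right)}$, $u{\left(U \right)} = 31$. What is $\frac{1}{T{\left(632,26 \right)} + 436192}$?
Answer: $\frac{1}{436164} \approx 2.2927 \cdot 10^{-6}$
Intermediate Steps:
$T{\left(P,b \right)} = -28$ ($T{\left(P,b \right)} = 3 - 31 = -28$)
$\frac{1}{T{\left(632,26 \right)} + 436192} = \frac{1}{-28 + 436192} = \frac{1}{436164}$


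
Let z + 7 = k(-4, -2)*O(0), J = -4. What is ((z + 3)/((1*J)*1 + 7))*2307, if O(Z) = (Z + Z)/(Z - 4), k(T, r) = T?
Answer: -3076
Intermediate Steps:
O(Z) = 2*Z/(-4 + Z) (O(Z) = (2*Z)/(-4 + Z) = 2*Z/(-4 + Z))
z = -7 (z = -7 - 8*0/(-4 + 0) = -7 - 8*0/(-4) = -7 - 8*0*(-1)/4 = -7 - 4*0 = -7 + 0 = -7)
((z + 3)/((1*J)*1 + 7))*2307 = ((-7 + 3)/((1*(-4))*1 + 7))*2307 = -4/(-4*1 + 7)*2307 = -4/(-4 + 7)*2307 = -4/3*2307 = -3076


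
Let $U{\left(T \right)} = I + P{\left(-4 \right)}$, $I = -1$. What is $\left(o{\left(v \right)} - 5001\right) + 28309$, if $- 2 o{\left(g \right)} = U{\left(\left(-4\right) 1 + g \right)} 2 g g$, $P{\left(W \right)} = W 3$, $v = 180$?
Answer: $444508$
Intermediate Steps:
$P{\left(W \right)} = 3 W$
$U{\left(T \right)} = -13$ ($U{\left(T \right)} = -1 + 3 \left(-4\right) = -1 - 12 = -13$)
$o{\left(g \right)} = 13 g^{2}$ ($o{\left(g \right)} = - \frac{\left(-13\right) 2 g g}{2} = - \frac{\left(-26\right) g^{2}}{2} = 13 g^{2}$)
$\left(o{\left(v \right)} - 5001\right) + 28309 = \left(13 \cdot 180^{2} - 5001\right) + 28309 = \left(13 \cdot 32400 - 5001\right) + 28309 = \left(421200 - 5001\right) + 28309 = 416199 + 28309 = 444508$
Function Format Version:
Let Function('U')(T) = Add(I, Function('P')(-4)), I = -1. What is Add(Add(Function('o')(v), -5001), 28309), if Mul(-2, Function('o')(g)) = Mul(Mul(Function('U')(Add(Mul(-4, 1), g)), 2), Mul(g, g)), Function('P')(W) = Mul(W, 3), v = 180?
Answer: 444508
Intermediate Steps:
Function('P')(W) = Mul(3, W)
Function('U')(T) = -13 (Function('U')(T) = Add(-1, Mul(3, -4)) = Add(-1, -12) = -13)
Function('o')(g) = Mul(13, Pow(g, 2)) (Function('o')(g) = Mul(Rational(-1, 2), Mul(Mul(-13, 2), Mul(g, g))) = Mul(Rational(-1, 2), Mul(-26, Pow(g, 2))) = Mul(13, Pow(g, 2)))
Add(Add(Function('o')(v), -5001), 28309) = Add(Add(Mul(13, Pow(180, 2)), -5001), 28309) = Add(Add(Mul(13, 32400), -5001), 28309) = Add(Add(421200, -5001), 28309) = Add(416199, 28309) = 444508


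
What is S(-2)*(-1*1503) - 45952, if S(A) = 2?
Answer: -48958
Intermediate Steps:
S(-2)*(-1*1503) - 45952 = 2*(-1*1503) - 45952 = 2*(-1503) - 45952 = -3006 - 45952 = -48958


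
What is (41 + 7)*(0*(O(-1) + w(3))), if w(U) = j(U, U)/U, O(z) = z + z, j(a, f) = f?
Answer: 0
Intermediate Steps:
O(z) = 2*z
w(U) = 1 (w(U) = U/U = 1)
(41 + 7)*(0*(O(-1) + w(3))) = (41 + 7)*(0*(2*(-1) + 1)) = 48*(0*(-2 + 1)) = 48*(0*(-1)) = 48*0 = 0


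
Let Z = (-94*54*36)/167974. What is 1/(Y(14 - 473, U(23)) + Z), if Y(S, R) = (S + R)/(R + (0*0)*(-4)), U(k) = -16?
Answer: 1343792/38431937 ≈ 0.034966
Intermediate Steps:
Y(S, R) = (R + S)/R (Y(S, R) = (R + S)/(R + 0*(-4)) = (R + S)/(R + 0) = (R + S)/R)
Z = -91368/83987 (Z = -5076*36*(1/167974) = -182736*1/167974 = -91368/83987 ≈ -1.0879)
1/(Y(14 - 473, U(23)) + Z) = 1/((-16 + (14 - 473))/(-16) - 91368/83987) = 1/(-(-16 - 459)/16 - 91368/83987) = 1/(-1/16*(-475) - 91368/83987) = 1/(475/16 - 91368/83987) = 1/(38431937/1343792) = 1343792/38431937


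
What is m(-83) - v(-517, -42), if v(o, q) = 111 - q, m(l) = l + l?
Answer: -319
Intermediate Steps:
m(l) = 2*l
m(-83) - v(-517, -42) = 2*(-83) - (111 - 1*(-42)) = -166 - (111 + 42) = -166 - 1*153 = -166 - 153 = -319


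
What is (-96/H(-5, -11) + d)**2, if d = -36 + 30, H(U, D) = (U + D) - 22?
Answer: 4356/361 ≈ 12.066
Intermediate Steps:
H(U, D) = -22 + D + U (H(U, D) = (D + U) - 22 = -22 + D + U)
d = -6
(-96/H(-5, -11) + d)**2 = (-96/(-22 - 11 - 5) - 6)**2 = (-96/(-38) - 6)**2 = (-96*(-1/38) - 6)**2 = (48/19 - 6)**2 = (-66/19)**2 = 4356/361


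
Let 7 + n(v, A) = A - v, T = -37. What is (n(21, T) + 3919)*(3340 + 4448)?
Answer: 30014952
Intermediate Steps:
n(v, A) = -7 + A - v (n(v, A) = -7 + (A - v) = -7 + A - v)
(n(21, T) + 3919)*(3340 + 4448) = ((-7 - 37 - 1*21) + 3919)*(3340 + 4448) = ((-7 - 37 - 21) + 3919)*7788 = (-65 + 3919)*7788 = 3854*7788 = 30014952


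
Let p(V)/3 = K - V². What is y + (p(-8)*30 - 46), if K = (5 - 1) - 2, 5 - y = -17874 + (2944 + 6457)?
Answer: 2852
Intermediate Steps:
y = 8478 (y = 5 - (-17874 + (2944 + 6457)) = 5 - (-17874 + 9401) = 5 - 1*(-8473) = 5 + 8473 = 8478)
K = 2 (K = 4 - 2 = 2)
p(V) = 6 - 3*V² (p(V) = 3*(2 - V²) = 6 - 3*V²)
y + (p(-8)*30 - 46) = 8478 + ((6 - 3*(-8)²)*30 - 46) = 8478 + ((6 - 3*64)*30 - 46) = 8478 + ((6 - 192)*30 - 46) = 8478 + (-186*30 - 46) = 8478 + (-5580 - 46) = 8478 - 5626 = 2852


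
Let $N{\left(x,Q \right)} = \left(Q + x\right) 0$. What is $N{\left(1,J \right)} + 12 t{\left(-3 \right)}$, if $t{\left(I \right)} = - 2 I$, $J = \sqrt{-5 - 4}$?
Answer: $72$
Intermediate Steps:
$J = 3 i$ ($J = \sqrt{-9} = 3 i \approx 3.0 i$)
$N{\left(x,Q \right)} = 0$
$N{\left(1,J \right)} + 12 t{\left(-3 \right)} = 0 + 12 \left(\left(-2\right) \left(-3\right)\right) = 0 + 12 \cdot 6 = 0 + 72 = 72$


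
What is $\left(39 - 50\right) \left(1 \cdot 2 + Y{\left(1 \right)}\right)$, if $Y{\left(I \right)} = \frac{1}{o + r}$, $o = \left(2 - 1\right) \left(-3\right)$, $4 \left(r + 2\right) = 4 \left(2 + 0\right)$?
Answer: $- \frac{55}{3} \approx -18.333$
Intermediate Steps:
$r = 0$ ($r = -2 + \frac{4 \left(2 + 0\right)}{4} = -2 + \frac{4 \cdot 2}{4} = -2 + \frac{1}{4} \cdot 8 = -2 + 2 = 0$)
$o = -3$ ($o = 1 \left(-3\right) = -3$)
$Y{\left(I \right)} = - \frac{1}{3}$ ($Y{\left(I \right)} = \frac{1}{-3 + 0} = \frac{1}{-3} = - \frac{1}{3}$)
$\left(39 - 50\right) \left(1 \cdot 2 + Y{\left(1 \right)}\right) = \left(39 - 50\right) \left(1 \cdot 2 - \frac{1}{3}\right) = \left(39 - 50\right) \left(2 - \frac{1}{3}\right) = \left(-11\right) \frac{5}{3} = - \frac{55}{3}$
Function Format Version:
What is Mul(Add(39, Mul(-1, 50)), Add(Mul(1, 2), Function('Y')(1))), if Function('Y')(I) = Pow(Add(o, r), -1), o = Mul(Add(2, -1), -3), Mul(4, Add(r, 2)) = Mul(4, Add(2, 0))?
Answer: Rational(-55, 3) ≈ -18.333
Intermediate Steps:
r = 0 (r = Add(-2, Mul(Rational(1, 4), Mul(4, Add(2, 0)))) = Add(-2, Mul(Rational(1, 4), Mul(4, 2))) = Add(-2, Mul(Rational(1, 4), 8)) = Add(-2, 2) = 0)
o = -3 (o = Mul(1, -3) = -3)
Function('Y')(I) = Rational(-1, 3) (Function('Y')(I) = Pow(Add(-3, 0), -1) = Pow(-3, -1) = Rational(-1, 3))
Mul(Add(39, Mul(-1, 50)), Add(Mul(1, 2), Function('Y')(1))) = Mul(Add(39, Mul(-1, 50)), Add(Mul(1, 2), Rational(-1, 3))) = Mul(Add(39, -50), Add(2, Rational(-1, 3))) = Mul(-11, Rational(5, 3)) = Rational(-55, 3)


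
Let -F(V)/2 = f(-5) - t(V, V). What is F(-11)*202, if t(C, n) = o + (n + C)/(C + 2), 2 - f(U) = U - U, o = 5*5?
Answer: 92516/9 ≈ 10280.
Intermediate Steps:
o = 25
f(U) = 2 (f(U) = 2 - (U - U) = 2 - 1*0 = 2 + 0 = 2)
t(C, n) = 25 + (C + n)/(2 + C) (t(C, n) = 25 + (n + C)/(C + 2) = 25 + (C + n)/(2 + C))
F(V) = -4 + 2*(50 + 27*V)/(2 + V) (F(V) = -2*(2 - (50 + V + 26*V)/(2 + V)) = -2*(2 - (50 + 27*V)/(2 + V)) = -4 + 2*(50 + 27*V)/(2 + V))
F(-11)*202 = (2*(46 + 25*(-11))/(2 - 11))*202 = (2*(46 - 275)/(-9))*202 = (2*(-⅑)*(-229))*202 = (458/9)*202 = 92516/9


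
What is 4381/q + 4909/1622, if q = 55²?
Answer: 21955707/4906550 ≈ 4.4748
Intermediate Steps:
q = 3025
4381/q + 4909/1622 = 4381/3025 + 4909/1622 = 21955707/4906550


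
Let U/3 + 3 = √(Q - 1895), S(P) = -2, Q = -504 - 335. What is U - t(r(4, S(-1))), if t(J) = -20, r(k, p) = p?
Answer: 11 + 3*I*√2734 ≈ 11.0 + 156.86*I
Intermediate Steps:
Q = -839
U = -9 + 3*I*√2734 (U = -9 + 3*√(-839 - 1895) = -9 + 3*√(-2734) = -9 + 3*(I*√2734) = -9 + 3*I*√2734 ≈ -9.0 + 156.86*I)
U - t(r(4, S(-1))) = (-9 + 3*I*√2734) - 1*(-20) = (-9 + 3*I*√2734) + 20 = 11 + 3*I*√2734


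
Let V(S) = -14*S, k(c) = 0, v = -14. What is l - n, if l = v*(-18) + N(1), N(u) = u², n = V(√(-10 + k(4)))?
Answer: 253 + 14*I*√10 ≈ 253.0 + 44.272*I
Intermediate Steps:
n = -14*I*√10 (n = -14*√(-10 + 0) = -14*I*√10 ≈ -44.272*I)
l = 253 (l = -14*(-18) + 1² = 252 + 1 = 253)
l - n = 253 - (-14)*I*√10 = 253 + 14*I*√10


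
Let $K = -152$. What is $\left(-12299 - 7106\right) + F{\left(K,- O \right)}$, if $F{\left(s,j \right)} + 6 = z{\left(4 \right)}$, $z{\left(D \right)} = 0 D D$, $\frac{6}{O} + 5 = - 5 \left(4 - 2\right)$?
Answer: $-19411$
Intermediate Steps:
$O = - \frac{2}{5}$ ($O = \frac{6}{-5 - 5 \left(4 - 2\right)} = \frac{6}{-5 - 10} = \frac{6}{-15} = 6 \left(- \frac{1}{15}\right) = - \frac{2}{5} \approx -0.4$)
$z{\left(D \right)} = 0$ ($z{\left(D \right)} = 0 D = 0$)
$F{\left(s,j \right)} = -6$ ($F{\left(s,j \right)} = -6 + 0 = -6$)
$\left(-12299 - 7106\right) + F{\left(K,- O \right)} = \left(-12299 - 7106\right) - 6 = -19405 - 6 = -19411$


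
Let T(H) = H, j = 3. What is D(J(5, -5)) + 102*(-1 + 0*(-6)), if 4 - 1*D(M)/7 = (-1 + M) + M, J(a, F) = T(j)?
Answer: -109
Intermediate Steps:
J(a, F) = 3
D(M) = 35 - 14*M (D(M) = 28 - 7*((-1 + M) + M) = 28 - 7*(-1 + 2*M) = 28 + (7 - 14*M) = 35 - 14*M)
D(J(5, -5)) + 102*(-1 + 0*(-6)) = (35 - 14*3) + 102*(-1 + 0*(-6)) = (35 - 42) + 102*(-1 + 0) = -7 + 102*(-1) = -7 - 102 = -109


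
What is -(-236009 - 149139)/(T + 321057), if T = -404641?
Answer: -96287/20896 ≈ -4.6079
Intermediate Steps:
-(-236009 - 149139)/(T + 321057) = -(-236009 - 149139)/(-404641 + 321057) = -(-385148)/(-83584) = -(-385148)*(-1)/83584 = -1*96287/20896 = -96287/20896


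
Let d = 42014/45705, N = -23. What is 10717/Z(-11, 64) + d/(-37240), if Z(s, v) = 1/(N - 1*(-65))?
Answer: 54722744581199/121575300 ≈ 4.5011e+5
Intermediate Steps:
d = 42014/45705 (d = 42014*(1/45705) = 42014/45705 ≈ 0.91924)
Z(s, v) = 1/42 (Z(s, v) = 1/(-23 - 1*(-65)) = 1/(-23 + 65) = 1/42)
10717/Z(-11, 64) + d/(-37240) = 10717/(1/42) + (42014/45705)/(-37240) = 10717*42 + (42014/45705)*(-1/37240) = 450114 - 3001/121575300 = 54722744581199/121575300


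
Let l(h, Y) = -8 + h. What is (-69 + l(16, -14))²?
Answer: 3721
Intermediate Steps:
(-69 + l(16, -14))² = (-69 + (-8 + 16))² = (-69 + 8)² = (-61)² = 3721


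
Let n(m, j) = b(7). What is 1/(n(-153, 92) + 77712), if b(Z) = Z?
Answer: 1/77719 ≈ 1.2867e-5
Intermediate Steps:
n(m, j) = 7
1/(n(-153, 92) + 77712) = 1/(7 + 77712) = 1/77719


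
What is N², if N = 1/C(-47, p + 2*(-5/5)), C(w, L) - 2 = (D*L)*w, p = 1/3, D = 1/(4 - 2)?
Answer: 36/61009 ≈ 0.00059008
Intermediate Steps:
D = ½ (D = 1/2 = ½ ≈ 0.50000)
p = ⅓ ≈ 0.33333
C(w, L) = 2 + L*w/2 (C(w, L) = 2 + (L/2)*w = 2 + L*w/2)
N = 6/247 (N = 1/(2 + (½)*(⅓ + 2*(-5/5))*(-47)) = 1/(2 + (½)*(⅓ + 2*(-5*⅕))*(-47)) = 1/(2 + (½)*(⅓ + 2*(-1))*(-47)) = 1/(2 + (½)*(⅓ - 2)*(-47)) = 1/(2 + (½)*(-5/3)*(-47)) = 1/(2 + 235/6) = 1/(247/6) = 6/247 ≈ 0.024291)
N² = (6/247)² = 36/61009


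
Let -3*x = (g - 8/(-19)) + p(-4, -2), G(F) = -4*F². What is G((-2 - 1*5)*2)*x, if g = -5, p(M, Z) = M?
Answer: -127792/57 ≈ -2242.0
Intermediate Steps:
x = 163/57 (x = -((-5 - 8/(-19)) - 4)/3 = -((-5 - 8*(-1/19)) - 4)/3 = -((-5 + 8/19) - 4)/3 = -(-87/19 - 4)/3 = -⅓*(-163/19) = 163/57 ≈ 2.8596)
G((-2 - 1*5)*2)*x = -4*4*(-2 - 1*5)²*(163/57) = -4*4*(-2 - 5)²*(163/57) = -4*(-7*2)²*(163/57) = -4*(-14)²*(163/57) = -4*196*(163/57) = -784*163/57 = -127792/57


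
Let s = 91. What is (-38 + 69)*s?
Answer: 2821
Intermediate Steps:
(-38 + 69)*s = (-38 + 69)*91 = 31*91 = 2821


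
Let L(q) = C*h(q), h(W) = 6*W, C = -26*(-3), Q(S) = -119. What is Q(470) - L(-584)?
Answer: 273193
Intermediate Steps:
C = 78
L(q) = 468*q (L(q) = 78*(6*q) = 468*q)
Q(470) - L(-584) = -119 - 468*(-584) = -119 - 1*(-273312) = -119 + 273312 = 273193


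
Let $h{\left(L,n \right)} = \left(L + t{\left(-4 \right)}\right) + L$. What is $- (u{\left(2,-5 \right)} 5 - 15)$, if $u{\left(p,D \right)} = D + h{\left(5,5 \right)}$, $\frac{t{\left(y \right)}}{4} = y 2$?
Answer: $150$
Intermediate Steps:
$t{\left(y \right)} = 8 y$ ($t{\left(y \right)} = 4 y 2 = 4 \cdot 2 y = 8 y$)
$h{\left(L,n \right)} = -32 + 2 L$ ($h{\left(L,n \right)} = \left(L + 8 \left(-4\right)\right) + L = \left(L - 32\right) + L = \left(-32 + L\right) + L = -32 + 2 L$)
$u{\left(p,D \right)} = -22 + D$ ($u{\left(p,D \right)} = D + \left(-32 + 2 \cdot 5\right) = D + \left(-32 + 10\right) = D - 22 = -22 + D$)
$- (u{\left(2,-5 \right)} 5 - 15) = - (\left(-22 - 5\right) 5 - 15) = - (\left(-27\right) 5 - 15) = - (-135 - 15) = \left(-1\right) \left(-150\right) = 150$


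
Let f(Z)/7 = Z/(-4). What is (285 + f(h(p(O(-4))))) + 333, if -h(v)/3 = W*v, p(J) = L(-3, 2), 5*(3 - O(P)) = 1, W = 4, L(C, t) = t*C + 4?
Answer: 576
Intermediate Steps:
L(C, t) = 4 + C*t (L(C, t) = C*t + 4 = 4 + C*t)
O(P) = 14/5 (O(P) = 3 - ⅕*1 = 3 - ⅕ = 14/5)
p(J) = -2 (p(J) = 4 - 3*2 = 4 - 6 = -2)
h(v) = -12*v
f(Z) = -7*Z/4 (f(Z) = 7*(Z/(-4)) = 7*(Z*(-¼)) = 7*(-Z/4) = -7*Z/4)
(285 + f(h(p(O(-4))))) + 333 = (285 - (-21)*(-2)) + 333 = (285 - 7/4*24) + 333 = (285 - 42) + 333 = 243 + 333 = 576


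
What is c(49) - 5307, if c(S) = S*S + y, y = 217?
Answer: -2689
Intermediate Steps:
c(S) = 217 + S**2 (c(S) = S*S + 217 = S**2 + 217 = 217 + S**2)
c(49) - 5307 = (217 + 49**2) - 5307 = (217 + 2401) - 5307 = 2618 - 5307 = -2689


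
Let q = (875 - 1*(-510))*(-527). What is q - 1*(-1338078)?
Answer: 608183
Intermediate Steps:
q = -729895 (q = (875 + 510)*(-527) = 1385*(-527) = -729895)
q - 1*(-1338078) = -729895 - 1*(-1338078) = -729895 + 1338078 = 608183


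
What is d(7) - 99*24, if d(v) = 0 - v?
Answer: -2383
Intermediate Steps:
d(v) = -v
d(7) - 99*24 = -1*7 - 99*24 = -7 - 2376 = -2383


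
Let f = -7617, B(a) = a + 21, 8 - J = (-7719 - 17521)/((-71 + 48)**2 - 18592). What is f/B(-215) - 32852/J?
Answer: -14276533407/2892152 ≈ -4936.3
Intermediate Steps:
J = 119264/18063 (J = 8 - (-7719 - 17521)/((-71 + 48)**2 - 18592) = 8 - (-25240)/((-23)**2 - 18592) = 8 - (-25240)/(529 - 18592) = 8 - (-25240)/(-18063) = 8 - (-25240)*(-1)/18063 = 8 - 1*25240/18063 = 8 - 25240/18063 = 119264/18063 ≈ 6.6027)
B(a) = 21 + a
f/B(-215) - 32852/J = -7617/(21 - 215) - 32852/119264/18063 = -7617/(-194) - 32852*18063/119264 = -7617*(-1/194) - 148351419/29816 = 7617/194 - 148351419/29816 = -14276533407/2892152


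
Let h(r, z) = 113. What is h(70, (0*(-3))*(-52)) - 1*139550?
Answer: -139437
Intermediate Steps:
h(70, (0*(-3))*(-52)) - 1*139550 = 113 - 1*139550 = 113 - 139550 = -139437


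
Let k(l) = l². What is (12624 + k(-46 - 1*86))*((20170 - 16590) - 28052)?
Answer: -735334656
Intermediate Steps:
(12624 + k(-46 - 1*86))*((20170 - 16590) - 28052) = (12624 + (-46 - 1*86)²)*((20170 - 16590) - 28052) = (12624 + (-46 - 86)²)*(3580 - 28052) = (12624 + (-132)²)*(-24472) = (12624 + 17424)*(-24472) = 30048*(-24472) = -735334656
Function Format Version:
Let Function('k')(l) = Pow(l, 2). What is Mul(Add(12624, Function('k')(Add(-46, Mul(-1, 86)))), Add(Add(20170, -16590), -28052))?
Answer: -735334656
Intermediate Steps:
Mul(Add(12624, Function('k')(Add(-46, Mul(-1, 86)))), Add(Add(20170, -16590), -28052)) = Mul(Add(12624, Pow(Add(-46, Mul(-1, 86)), 2)), Add(Add(20170, -16590), -28052)) = Mul(Add(12624, Pow(Add(-46, -86), 2)), Add(3580, -28052)) = Mul(Add(12624, Pow(-132, 2)), -24472) = Mul(Add(12624, 17424), -24472) = Mul(30048, -24472) = -735334656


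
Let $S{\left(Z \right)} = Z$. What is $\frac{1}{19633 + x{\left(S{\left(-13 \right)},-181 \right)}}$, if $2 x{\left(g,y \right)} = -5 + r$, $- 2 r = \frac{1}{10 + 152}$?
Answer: $\frac{648}{12720563} \approx 5.0941 \cdot 10^{-5}$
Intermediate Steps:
$r = - \frac{1}{324}$ ($r = - \frac{1}{2 \left(10 + 152\right)} = - \frac{1}{2 \cdot 162} = \left(- \frac{1}{2}\right) \frac{1}{162} = - \frac{1}{324} \approx -0.0030864$)
$x{\left(g,y \right)} = - \frac{1621}{648}$ ($x{\left(g,y \right)} = \frac{-5 - \frac{1}{324}}{2} = \frac{1}{2} \left(- \frac{1621}{324}\right) = - \frac{1621}{648}$)
$\frac{1}{19633 + x{\left(S{\left(-13 \right)},-181 \right)}} = \frac{1}{19633 - \frac{1621}{648}} = \frac{1}{\frac{12720563}{648}} = \frac{648}{12720563}$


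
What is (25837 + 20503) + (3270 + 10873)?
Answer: 60483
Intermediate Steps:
(25837 + 20503) + (3270 + 10873) = 46340 + 14143 = 60483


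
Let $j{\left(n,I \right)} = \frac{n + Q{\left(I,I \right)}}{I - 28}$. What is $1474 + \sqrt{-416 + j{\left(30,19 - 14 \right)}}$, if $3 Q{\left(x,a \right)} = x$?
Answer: $1474 + \frac{i \sqrt{1987131}}{69} \approx 1474.0 + 20.43 i$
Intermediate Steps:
$Q{\left(x,a \right)} = \frac{x}{3}$
$j{\left(n,I \right)} = \frac{n + \frac{I}{3}}{-28 + I}$ ($j{\left(n,I \right)} = \frac{n + \frac{I}{3}}{I - 28} = \frac{n + \frac{I}{3}}{-28 + I}$)
$1474 + \sqrt{-416 + j{\left(30,19 - 14 \right)}} = 1474 + \sqrt{-416 + \frac{30 + \frac{19 - 14}{3}}{-28 + \left(19 - 14\right)}} = 1474 + \sqrt{-416 + \frac{30 + \frac{1}{3} \cdot 5}{-28 + 5}} = 1474 + \sqrt{-416 + \frac{30 + \frac{5}{3}}{-23}} = 1474 + \sqrt{-416 - \frac{95}{69}} = 1474 + \sqrt{- \frac{28799}{69}} = 1474 + \frac{i \sqrt{1987131}}{69}$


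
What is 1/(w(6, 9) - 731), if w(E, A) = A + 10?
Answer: -1/712 ≈ -0.0014045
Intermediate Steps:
w(E, A) = 10 + A
1/(w(6, 9) - 731) = 1/((10 + 9) - 731) = 1/(19 - 731) = 1/(-712) = -1/712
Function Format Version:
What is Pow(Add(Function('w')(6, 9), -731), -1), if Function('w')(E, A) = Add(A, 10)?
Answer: Rational(-1, 712) ≈ -0.0014045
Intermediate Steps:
Function('w')(E, A) = Add(10, A)
Pow(Add(Function('w')(6, 9), -731), -1) = Pow(Add(Add(10, 9), -731), -1) = Pow(Add(19, -731), -1) = Pow(-712, -1) = Rational(-1, 712)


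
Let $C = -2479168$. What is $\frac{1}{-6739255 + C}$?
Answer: $- \frac{1}{9218423} \approx -1.0848 \cdot 10^{-7}$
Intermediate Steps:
$\frac{1}{-6739255 + C} = \frac{1}{-6739255 - 2479168} = \frac{1}{-9218423} = - \frac{1}{9218423}$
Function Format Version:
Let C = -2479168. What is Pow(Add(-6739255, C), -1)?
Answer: Rational(-1, 9218423) ≈ -1.0848e-7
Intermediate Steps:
Pow(Add(-6739255, C), -1) = Pow(Add(-6739255, -2479168), -1) = Pow(-9218423, -1) = Rational(-1, 9218423)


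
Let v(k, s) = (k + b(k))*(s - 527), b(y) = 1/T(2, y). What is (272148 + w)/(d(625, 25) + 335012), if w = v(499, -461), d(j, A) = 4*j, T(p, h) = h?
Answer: -27553031/42104622 ≈ -0.65439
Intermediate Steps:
b(y) = 1/y
v(k, s) = (-527 + s)*(k + 1/k) (v(k, s) = (k + 1/k)*(s - 527) = (k + 1/k)*(-527 + s) = (-527 + s)*(k + 1/k))
w = -246013976/499 (w = (-527 - 461 + 499²*(-527 - 461))/499 = (-527 - 461 + 249001*(-988))/499 = (-527 - 461 - 246012988)/499 = (1/499)*(-246013976) = -246013976/499 ≈ -4.9301e+5)
(272148 + w)/(d(625, 25) + 335012) = (272148 - 246013976/499)/(4*625 + 335012) = -110212124/(499*(2500 + 335012)) = -110212124/499/337512 = -110212124/499*1/337512 = -27553031/42104622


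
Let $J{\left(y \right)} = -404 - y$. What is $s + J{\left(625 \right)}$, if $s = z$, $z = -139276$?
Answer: $-140305$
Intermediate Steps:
$s = -139276$
$s + J{\left(625 \right)} = -139276 - 1029 = -140305$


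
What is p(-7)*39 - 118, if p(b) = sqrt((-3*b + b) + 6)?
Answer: -118 + 78*sqrt(5) ≈ 56.413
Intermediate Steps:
p(b) = sqrt(6 - 2*b) (p(b) = sqrt(-2*b + 6) = sqrt(6 - 2*b))
p(-7)*39 - 118 = sqrt(6 - 2*(-7))*39 - 118 = sqrt(6 + 14)*39 - 118 = sqrt(20)*39 - 118 = (2*sqrt(5))*39 - 118 = 78*sqrt(5) - 118 = -118 + 78*sqrt(5)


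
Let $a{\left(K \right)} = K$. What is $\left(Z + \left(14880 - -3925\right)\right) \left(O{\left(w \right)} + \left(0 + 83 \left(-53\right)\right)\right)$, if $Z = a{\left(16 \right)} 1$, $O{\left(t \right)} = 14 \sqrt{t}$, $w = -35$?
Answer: $-82793579 + 263494 i \sqrt{35} \approx -8.2794 \cdot 10^{7} + 1.5589 \cdot 10^{6} i$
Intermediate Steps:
$Z = 16$ ($Z = 16 \cdot 1 = 16$)
$\left(Z + \left(14880 - -3925\right)\right) \left(O{\left(w \right)} + \left(0 + 83 \left(-53\right)\right)\right) = \left(16 + \left(14880 - -3925\right)\right) \left(14 \sqrt{-35} + \left(0 + 83 \left(-53\right)\right)\right) = \left(16 + \left(14880 + 3925\right)\right) \left(14 i \sqrt{35} + \left(0 - 4399\right)\right) = \left(16 + 18805\right) \left(14 i \sqrt{35} - 4399\right) = 18821 \left(-4399 + 14 i \sqrt{35}\right) = -82793579 + 263494 i \sqrt{35}$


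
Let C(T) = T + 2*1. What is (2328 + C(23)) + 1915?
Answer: 4268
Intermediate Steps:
C(T) = 2 + T (C(T) = T + 2 = 2 + T)
(2328 + C(23)) + 1915 = (2328 + (2 + 23)) + 1915 = (2328 + 25) + 1915 = 2353 + 1915 = 4268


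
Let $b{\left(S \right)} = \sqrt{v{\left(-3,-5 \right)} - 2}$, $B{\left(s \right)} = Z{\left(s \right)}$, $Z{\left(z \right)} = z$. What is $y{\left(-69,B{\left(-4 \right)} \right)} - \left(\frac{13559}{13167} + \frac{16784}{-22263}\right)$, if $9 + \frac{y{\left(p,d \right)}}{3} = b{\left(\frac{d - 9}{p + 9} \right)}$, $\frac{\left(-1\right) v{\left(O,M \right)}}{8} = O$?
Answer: $- \frac{380741236}{13958901} + 3 \sqrt{22} \approx -13.205$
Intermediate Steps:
$B{\left(s \right)} = s$
$v{\left(O,M \right)} = - 8 O$
$b{\left(S \right)} = \sqrt{22}$ ($b{\left(S \right)} = \sqrt{\left(-8\right) \left(-3\right) - 2} = \sqrt{24 - 2} = \sqrt{22}$)
$y{\left(p,d \right)} = -27 + 3 \sqrt{22}$
$y{\left(-69,B{\left(-4 \right)} \right)} - \left(\frac{13559}{13167} + \frac{16784}{-22263}\right) = \left(-27 + 3 \sqrt{22}\right) - \left(\frac{13559}{13167} + \frac{16784}{-22263}\right) = \left(-27 + 3 \sqrt{22}\right) - \left(13559 \cdot \frac{1}{13167} + 16784 \left(- \frac{1}{22263}\right)\right) = \left(-27 + 3 \sqrt{22}\right) - \left(\frac{1937}{1881} - \frac{16784}{22263}\right) = \left(-27 + 3 \sqrt{22}\right) - \frac{3850909}{13958901} = - \frac{380741236}{13958901} + 3 \sqrt{22}$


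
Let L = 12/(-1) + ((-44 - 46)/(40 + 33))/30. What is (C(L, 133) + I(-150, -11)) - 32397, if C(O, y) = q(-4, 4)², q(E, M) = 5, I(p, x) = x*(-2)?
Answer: -32350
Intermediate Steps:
I(p, x) = -2*x
L = -879/73 (L = 12*(-1) - 90/73*(1/30) = -12 - 90*1/73*(1/30) = -12 - 90/73*1/30 = -12 - 3/73 = -879/73 ≈ -12.041)
C(O, y) = 25 (C(O, y) = 5² = 25)
(C(L, 133) + I(-150, -11)) - 32397 = (25 - 2*(-11)) - 32397 = (25 + 22) - 32397 = 47 - 32397 = -32350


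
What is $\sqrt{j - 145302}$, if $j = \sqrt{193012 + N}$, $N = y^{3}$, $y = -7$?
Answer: $\sqrt{-145302 + \sqrt{192669}} \approx 380.61 i$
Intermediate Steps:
$N = -343$ ($N = \left(-7\right)^{3} = -343$)
$j = \sqrt{192669}$ ($j = \sqrt{193012 - 343} = \sqrt{192669} \approx 438.94$)
$\sqrt{j - 145302} = \sqrt{\sqrt{192669} - 145302} = \sqrt{-145302 + \sqrt{192669}}$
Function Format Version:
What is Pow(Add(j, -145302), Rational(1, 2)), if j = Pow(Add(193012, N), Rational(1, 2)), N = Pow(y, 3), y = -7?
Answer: Pow(Add(-145302, Pow(192669, Rational(1, 2))), Rational(1, 2)) ≈ Mul(380.61, I)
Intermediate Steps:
N = -343 (N = Pow(-7, 3) = -343)
j = Pow(192669, Rational(1, 2)) (j = Pow(Add(193012, -343), Rational(1, 2)) = Pow(192669, Rational(1, 2)) ≈ 438.94)
Pow(Add(j, -145302), Rational(1, 2)) = Pow(Add(Pow(192669, Rational(1, 2)), -145302), Rational(1, 2)) = Pow(Add(-145302, Pow(192669, Rational(1, 2))), Rational(1, 2))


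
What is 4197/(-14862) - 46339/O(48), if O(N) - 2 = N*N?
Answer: -58197375/2855981 ≈ -20.377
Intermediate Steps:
O(N) = 2 + N² (O(N) = 2 + N*N = 2 + N²)
4197/(-14862) - 46339/O(48) = 4197/(-14862) - 46339/(2 + 48²) = 4197*(-1/14862) - 46339/(2 + 2304) = -1399/4954 - 46339/2306 = -58197375/2855981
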